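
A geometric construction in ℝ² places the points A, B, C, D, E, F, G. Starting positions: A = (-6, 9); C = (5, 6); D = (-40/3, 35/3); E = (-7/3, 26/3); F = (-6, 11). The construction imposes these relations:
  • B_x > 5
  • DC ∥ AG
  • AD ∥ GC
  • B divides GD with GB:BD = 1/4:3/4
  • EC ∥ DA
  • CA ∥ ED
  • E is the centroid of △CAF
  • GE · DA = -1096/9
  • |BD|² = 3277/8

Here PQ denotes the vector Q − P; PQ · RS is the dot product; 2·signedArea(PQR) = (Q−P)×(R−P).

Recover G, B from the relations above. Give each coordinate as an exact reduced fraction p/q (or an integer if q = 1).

B = (71/12, 65/12)
G = (37/3, 10/3)

1. G_x = 37/3  [AD ∥ GC ∩ DC ∥ AG]
2. G_y = 10/3  [AD ∥ GC ∩ DC ∥ AG]
   → G = (37/3, 10/3)
3. B_x = 71/12  [B divides GD with GB:BD = 1/4:3/4]
4. B_y = 65/12  [B divides GD with GB:BD = 1/4:3/4]
   → B = (71/12, 65/12)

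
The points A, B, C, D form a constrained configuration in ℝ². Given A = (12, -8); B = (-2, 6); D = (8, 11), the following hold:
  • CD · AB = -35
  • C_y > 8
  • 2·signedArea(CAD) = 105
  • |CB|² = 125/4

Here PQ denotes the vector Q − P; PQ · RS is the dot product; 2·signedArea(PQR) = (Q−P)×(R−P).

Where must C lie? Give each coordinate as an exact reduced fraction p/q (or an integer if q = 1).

1. C_x = 3  [CD · AB = -35 ∩ 2·signedArea(CAD) = 105]
2. C_y = 17/2  [CD · AB = -35 ∩ 2·signedArea(CAD) = 105]
   → C = (3, 17/2)

C = (3, 17/2)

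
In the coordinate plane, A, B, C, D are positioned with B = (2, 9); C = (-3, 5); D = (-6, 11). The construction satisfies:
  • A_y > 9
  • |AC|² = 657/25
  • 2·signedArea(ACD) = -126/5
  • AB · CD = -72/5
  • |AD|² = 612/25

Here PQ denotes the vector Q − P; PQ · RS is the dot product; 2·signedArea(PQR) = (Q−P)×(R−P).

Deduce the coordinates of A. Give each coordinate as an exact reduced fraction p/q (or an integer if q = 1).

1. A_x = -6/5  [2·signedArea(ACD) = -126/5 ∩ AB · CD = -72/5]
2. A_y = 49/5  [2·signedArea(ACD) = -126/5 ∩ AB · CD = -72/5]
   → A = (-6/5, 49/5)

A = (-6/5, 49/5)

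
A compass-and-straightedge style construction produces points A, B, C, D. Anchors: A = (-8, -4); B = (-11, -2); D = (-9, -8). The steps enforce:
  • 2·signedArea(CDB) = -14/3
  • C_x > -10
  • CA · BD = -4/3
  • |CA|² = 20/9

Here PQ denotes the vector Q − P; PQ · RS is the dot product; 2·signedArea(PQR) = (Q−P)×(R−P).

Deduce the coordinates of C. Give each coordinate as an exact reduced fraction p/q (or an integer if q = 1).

C = (-28/3, -14/3)

1. C_x = -28/3  [2·signedArea(CDB) = -14/3 ∩ CA · BD = -4/3]
2. C_y = -14/3  [2·signedArea(CDB) = -14/3 ∩ CA · BD = -4/3]
   → C = (-28/3, -14/3)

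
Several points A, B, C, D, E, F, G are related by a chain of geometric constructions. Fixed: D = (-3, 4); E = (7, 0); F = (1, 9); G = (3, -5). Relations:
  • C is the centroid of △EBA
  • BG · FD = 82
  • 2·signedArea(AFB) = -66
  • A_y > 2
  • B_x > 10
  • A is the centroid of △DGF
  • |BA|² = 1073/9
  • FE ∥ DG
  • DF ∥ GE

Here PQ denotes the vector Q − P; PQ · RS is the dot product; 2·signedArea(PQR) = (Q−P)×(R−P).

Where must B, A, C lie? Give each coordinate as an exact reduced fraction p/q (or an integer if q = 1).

1. A_x = 1/3  [A is the centroid of △DGF]
2. A_y = 8/3  [A is the centroid of △DGF]
   → A = (1/3, 8/3)
3. B_x = 11  [BG · FD = 82 ∩ 2·signedArea(AFB) = -66]
4. B_y = 5  [BG · FD = 82 ∩ 2·signedArea(AFB) = -66]
   → B = (11, 5)
5. C_x = 55/9  [C is the centroid of △EBA]
6. C_y = 23/9  [C is the centroid of △EBA]
   → C = (55/9, 23/9)

A = (1/3, 8/3)
B = (11, 5)
C = (55/9, 23/9)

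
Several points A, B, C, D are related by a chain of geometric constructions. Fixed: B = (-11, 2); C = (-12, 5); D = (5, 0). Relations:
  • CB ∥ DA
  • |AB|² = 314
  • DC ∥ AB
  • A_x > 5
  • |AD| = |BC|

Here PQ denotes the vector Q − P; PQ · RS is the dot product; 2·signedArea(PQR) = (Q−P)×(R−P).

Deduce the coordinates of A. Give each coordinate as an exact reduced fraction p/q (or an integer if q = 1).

1. A_x = 6  [DC ∥ AB ∩ CB ∥ DA]
2. A_y = -3  [DC ∥ AB ∩ CB ∥ DA]
   → A = (6, -3)

A = (6, -3)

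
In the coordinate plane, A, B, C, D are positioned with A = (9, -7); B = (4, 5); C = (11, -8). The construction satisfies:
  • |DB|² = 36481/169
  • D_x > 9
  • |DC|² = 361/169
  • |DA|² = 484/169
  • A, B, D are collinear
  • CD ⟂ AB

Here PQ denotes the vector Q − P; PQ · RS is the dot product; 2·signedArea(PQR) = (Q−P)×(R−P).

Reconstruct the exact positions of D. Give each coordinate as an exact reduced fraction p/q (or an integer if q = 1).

D = (1631/169, -1447/169)

1. D_x = 1631/169  [A, B, D are collinear ∩ CD ⟂ AB]
2. D_y = -1447/169  [A, B, D are collinear ∩ CD ⟂ AB]
   → D = (1631/169, -1447/169)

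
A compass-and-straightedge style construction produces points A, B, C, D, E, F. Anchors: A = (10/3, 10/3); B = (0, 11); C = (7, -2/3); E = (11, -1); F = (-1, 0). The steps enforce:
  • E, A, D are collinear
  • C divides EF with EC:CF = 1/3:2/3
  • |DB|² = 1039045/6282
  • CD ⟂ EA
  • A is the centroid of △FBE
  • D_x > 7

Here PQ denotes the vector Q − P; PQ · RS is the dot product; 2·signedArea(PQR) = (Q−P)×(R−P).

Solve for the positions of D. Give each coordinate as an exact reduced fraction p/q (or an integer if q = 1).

D = (16387/2094, 1663/2094)

1. D_x = 16387/2094  [E, A, D are collinear ∩ CD ⟂ EA]
2. D_y = 1663/2094  [E, A, D are collinear ∩ CD ⟂ EA]
   → D = (16387/2094, 1663/2094)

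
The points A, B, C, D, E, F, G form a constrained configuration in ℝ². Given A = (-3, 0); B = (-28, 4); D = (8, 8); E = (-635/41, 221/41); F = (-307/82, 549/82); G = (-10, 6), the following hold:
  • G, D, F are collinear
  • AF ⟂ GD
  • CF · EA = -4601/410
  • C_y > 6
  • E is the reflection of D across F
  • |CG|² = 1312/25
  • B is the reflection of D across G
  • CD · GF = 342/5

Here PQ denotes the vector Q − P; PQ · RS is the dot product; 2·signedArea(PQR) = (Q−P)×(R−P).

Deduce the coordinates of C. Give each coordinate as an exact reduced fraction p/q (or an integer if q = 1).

C = (-14/5, 34/5)

1. C_x = -14/5  [CD · GF = 342/5 ∩ CF · EA = -4601/410]
2. C_y = 34/5  [CD · GF = 342/5 ∩ CF · EA = -4601/410]
   → C = (-14/5, 34/5)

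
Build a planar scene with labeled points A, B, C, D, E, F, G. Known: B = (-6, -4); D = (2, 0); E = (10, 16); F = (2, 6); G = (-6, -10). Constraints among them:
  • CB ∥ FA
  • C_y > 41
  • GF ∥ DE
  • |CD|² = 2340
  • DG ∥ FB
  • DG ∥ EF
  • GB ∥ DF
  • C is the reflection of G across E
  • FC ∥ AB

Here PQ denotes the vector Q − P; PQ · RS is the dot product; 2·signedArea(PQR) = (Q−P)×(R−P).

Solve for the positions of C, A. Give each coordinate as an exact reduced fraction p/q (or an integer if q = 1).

1. C_x = 26  [C is the reflection of G across E]
2. C_y = 42  [C is the reflection of G across E]
   → C = (26, 42)
3. A_x = -30  [FC ∥ AB ∩ CB ∥ FA]
4. A_y = -40  [FC ∥ AB ∩ CB ∥ FA]
   → A = (-30, -40)

A = (-30, -40)
C = (26, 42)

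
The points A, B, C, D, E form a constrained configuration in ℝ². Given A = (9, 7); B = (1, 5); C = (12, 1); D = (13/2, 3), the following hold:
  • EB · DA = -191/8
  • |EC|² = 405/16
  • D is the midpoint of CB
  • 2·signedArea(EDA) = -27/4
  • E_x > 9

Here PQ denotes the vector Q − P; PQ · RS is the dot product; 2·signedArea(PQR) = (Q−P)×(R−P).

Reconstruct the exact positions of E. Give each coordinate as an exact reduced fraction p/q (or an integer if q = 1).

E = (39/4, 11/2)

1. E_x = 39/4  [2·signedArea(EDA) = -27/4 ∩ EB · DA = -191/8]
2. E_y = 11/2  [2·signedArea(EDA) = -27/4 ∩ EB · DA = -191/8]
   → E = (39/4, 11/2)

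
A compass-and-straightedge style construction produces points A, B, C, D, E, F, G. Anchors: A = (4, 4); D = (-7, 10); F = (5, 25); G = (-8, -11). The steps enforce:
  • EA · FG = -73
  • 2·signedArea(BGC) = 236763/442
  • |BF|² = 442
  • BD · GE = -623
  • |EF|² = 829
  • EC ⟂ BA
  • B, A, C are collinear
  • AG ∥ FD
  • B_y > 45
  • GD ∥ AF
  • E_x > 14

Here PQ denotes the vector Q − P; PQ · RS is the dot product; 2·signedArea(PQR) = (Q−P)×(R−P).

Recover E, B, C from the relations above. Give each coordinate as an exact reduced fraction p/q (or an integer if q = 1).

B = (6, 46)
C = (1653/442, -647/442)
E = (15, -2)

1. E_x = 15  [line 13·x + 36·y + -123 = 0 ∩ |EF|² = 829]
2. E_y = -2  [line 13·x + 36·y + -123 = 0 ∩ |EF|² = 829]
   → E = (15, -2)
3. B_x = 6  [line -23·x + -9·y + 552 = 0 ∩ |BF|² = 442]
4. B_y = 46  [line -23·x + -9·y + 552 = 0 ∩ |BF|² = 442]
   → B = (6, 46)
5. C_x = 1653/442  [2·signedArea(BGC) = 236763/442 ∩ B, A, C are collinear]
6. C_y = -647/442  [2·signedArea(BGC) = 236763/442 ∩ B, A, C are collinear]
   → C = (1653/442, -647/442)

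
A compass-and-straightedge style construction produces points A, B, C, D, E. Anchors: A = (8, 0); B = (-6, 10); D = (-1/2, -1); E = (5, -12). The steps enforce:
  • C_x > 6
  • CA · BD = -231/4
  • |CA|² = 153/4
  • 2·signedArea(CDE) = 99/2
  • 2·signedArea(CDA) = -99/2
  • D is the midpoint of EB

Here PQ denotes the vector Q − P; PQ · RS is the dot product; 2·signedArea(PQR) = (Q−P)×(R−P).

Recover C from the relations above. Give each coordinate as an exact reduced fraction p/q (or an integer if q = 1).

C = (13/2, -6)

1. C_x = 13/2  [2·signedArea(CDE) = 99/2 ∩ CA · BD = -231/4]
2. C_y = -6  [2·signedArea(CDE) = 99/2 ∩ CA · BD = -231/4]
   → C = (13/2, -6)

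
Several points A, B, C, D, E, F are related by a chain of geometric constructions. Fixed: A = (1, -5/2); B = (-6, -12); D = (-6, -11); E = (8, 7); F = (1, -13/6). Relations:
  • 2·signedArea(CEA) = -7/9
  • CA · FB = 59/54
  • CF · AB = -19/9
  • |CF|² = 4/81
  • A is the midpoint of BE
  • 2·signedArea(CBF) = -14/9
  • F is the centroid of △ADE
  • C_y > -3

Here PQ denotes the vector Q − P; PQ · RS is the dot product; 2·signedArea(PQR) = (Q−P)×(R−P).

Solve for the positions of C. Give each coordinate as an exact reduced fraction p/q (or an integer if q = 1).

1. C_x = 1  [2·signedArea(CBF) = -14/9 ∩ CF · AB = -19/9]
2. C_y = -43/18  [2·signedArea(CBF) = -14/9 ∩ CF · AB = -19/9]
   → C = (1, -43/18)

C = (1, -43/18)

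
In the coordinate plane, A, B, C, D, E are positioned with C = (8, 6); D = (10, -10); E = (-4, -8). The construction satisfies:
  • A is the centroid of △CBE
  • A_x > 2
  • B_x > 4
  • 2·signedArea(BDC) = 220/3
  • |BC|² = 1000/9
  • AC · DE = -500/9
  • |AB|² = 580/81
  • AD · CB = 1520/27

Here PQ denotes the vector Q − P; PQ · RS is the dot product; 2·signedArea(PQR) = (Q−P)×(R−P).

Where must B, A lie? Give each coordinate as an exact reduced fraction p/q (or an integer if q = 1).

A = (26/9, -2)
B = (14/3, -4)

1. B_x = 14/3  [line -16·x + -2·y + 200/3 = 0 ∩ |BC|² = 1000/9]
2. B_y = -4  [line -16·x + -2·y + 200/3 = 0 ∩ |BC|² = 1000/9]
   → B = (14/3, -4)
3. A_x = 26/9  [A is the centroid of △CBE]
4. A_y = -2  [A is the centroid of △CBE]
   → A = (26/9, -2)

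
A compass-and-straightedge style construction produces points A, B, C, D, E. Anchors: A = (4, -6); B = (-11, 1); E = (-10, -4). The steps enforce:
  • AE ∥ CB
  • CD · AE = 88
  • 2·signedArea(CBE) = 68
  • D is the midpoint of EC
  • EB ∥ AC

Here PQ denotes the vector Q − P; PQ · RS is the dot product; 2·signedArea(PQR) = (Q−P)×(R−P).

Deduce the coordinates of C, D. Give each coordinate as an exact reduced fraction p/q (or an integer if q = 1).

1. C_x = 3  [AE ∥ CB ∩ EB ∥ AC]
2. C_y = -1  [AE ∥ CB ∩ EB ∥ AC]
   → C = (3, -1)
3. D_x = -7/2  [D is the midpoint of EC]
4. D_y = -5/2  [D is the midpoint of EC]
   → D = (-7/2, -5/2)

C = (3, -1)
D = (-7/2, -5/2)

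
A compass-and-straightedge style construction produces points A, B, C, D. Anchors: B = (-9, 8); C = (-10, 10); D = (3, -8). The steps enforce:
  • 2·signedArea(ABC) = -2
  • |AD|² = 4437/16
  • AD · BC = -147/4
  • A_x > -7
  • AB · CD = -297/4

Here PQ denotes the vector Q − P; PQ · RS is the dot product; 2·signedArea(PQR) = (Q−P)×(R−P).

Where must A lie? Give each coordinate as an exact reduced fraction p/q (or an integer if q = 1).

1. A_x = -27/4  [AD · BC = -147/4 ∩ 2·signedArea(ABC) = -2]
2. A_y = 11/2  [AD · BC = -147/4 ∩ 2·signedArea(ABC) = -2]
   → A = (-27/4, 11/2)

A = (-27/4, 11/2)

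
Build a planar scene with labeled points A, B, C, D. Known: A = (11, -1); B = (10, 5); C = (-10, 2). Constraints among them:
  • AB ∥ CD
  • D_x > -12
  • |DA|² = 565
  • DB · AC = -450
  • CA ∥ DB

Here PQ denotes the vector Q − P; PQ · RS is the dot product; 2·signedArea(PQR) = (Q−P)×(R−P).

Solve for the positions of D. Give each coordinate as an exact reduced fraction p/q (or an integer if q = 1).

1. D_x = -11  [CA ∥ DB ∩ AB ∥ CD]
2. D_y = 8  [CA ∥ DB ∩ AB ∥ CD]
   → D = (-11, 8)

D = (-11, 8)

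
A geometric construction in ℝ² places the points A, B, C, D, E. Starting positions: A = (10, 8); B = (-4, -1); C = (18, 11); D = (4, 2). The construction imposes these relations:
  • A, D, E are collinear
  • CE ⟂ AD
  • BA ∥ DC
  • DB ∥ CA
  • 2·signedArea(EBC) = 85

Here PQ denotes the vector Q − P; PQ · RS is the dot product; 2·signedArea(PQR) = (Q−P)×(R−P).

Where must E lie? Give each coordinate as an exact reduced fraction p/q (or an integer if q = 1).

E = (31/2, 27/2)

1. E_x = 31/2  [A, D, E are collinear ∩ CE ⟂ AD]
2. E_y = 27/2  [A, D, E are collinear ∩ CE ⟂ AD]
   → E = (31/2, 27/2)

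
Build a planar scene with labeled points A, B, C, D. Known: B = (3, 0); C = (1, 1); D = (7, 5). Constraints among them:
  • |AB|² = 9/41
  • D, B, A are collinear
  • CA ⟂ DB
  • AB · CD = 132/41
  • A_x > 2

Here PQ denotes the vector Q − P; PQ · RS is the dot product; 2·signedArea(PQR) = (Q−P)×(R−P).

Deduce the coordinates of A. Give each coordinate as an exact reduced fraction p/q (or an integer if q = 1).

A = (111/41, -15/41)

1. A_x = 111/41  [D, B, A are collinear ∩ CA ⟂ DB]
2. A_y = -15/41  [D, B, A are collinear ∩ CA ⟂ DB]
   → A = (111/41, -15/41)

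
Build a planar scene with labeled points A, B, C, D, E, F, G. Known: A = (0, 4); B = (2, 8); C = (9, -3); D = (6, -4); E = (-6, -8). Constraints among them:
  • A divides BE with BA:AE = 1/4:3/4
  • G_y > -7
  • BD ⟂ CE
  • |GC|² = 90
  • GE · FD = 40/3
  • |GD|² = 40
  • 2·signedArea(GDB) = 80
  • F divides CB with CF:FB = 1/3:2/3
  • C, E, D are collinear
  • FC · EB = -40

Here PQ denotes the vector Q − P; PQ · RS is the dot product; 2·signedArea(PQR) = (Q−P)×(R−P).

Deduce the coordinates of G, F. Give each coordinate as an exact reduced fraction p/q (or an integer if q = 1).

1. G_x = 0  [line -12·x + -4·y + -24 = 0 ∩ |GC|² = 90]
2. G_y = -6  [line -12·x + -4·y + -24 = 0 ∩ |GC|² = 90]
   → G = (0, -6)
3. F_x = 20/3  [GE · FD = 40/3 ∩ F divides CB with CF:FB = 1/3:2/3]
4. F_y = 2/3  [GE · FD = 40/3 ∩ F divides CB with CF:FB = 1/3:2/3]
   → F = (20/3, 2/3)

F = (20/3, 2/3)
G = (0, -6)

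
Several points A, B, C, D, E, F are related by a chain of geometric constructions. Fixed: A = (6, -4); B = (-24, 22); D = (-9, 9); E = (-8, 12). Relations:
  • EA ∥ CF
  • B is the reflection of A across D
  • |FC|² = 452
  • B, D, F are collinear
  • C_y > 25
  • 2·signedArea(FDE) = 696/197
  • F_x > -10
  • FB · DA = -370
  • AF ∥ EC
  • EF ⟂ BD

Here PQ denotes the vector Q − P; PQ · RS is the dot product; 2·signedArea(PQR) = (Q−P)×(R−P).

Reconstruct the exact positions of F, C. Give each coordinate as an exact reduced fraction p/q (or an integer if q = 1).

C = (-4711/197, 5081/197)
F = (-1953/197, 1929/197)

1. F_x = -1953/197  [B, D, F are collinear ∩ EF ⟂ BD]
2. F_y = 1929/197  [B, D, F are collinear ∩ EF ⟂ BD]
   → F = (-1953/197, 1929/197)
3. C_x = -4711/197  [EA ∥ CF ∩ AF ∥ EC]
4. C_y = 5081/197  [EA ∥ CF ∩ AF ∥ EC]
   → C = (-4711/197, 5081/197)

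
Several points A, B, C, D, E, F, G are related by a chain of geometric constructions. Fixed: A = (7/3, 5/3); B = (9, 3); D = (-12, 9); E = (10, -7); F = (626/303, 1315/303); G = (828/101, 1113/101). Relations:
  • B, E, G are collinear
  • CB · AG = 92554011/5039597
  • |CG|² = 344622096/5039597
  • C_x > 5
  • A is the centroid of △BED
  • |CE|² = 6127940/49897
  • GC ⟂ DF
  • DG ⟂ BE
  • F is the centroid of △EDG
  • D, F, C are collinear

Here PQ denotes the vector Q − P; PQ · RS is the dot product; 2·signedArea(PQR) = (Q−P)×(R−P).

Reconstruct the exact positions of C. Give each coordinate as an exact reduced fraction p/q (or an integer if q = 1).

C = (28208532/5039597, 15975477/5039597)

1. C_x = 28208532/5039597  [D, F, C are collinear ∩ GC ⟂ DF]
2. C_y = 15975477/5039597  [D, F, C are collinear ∩ GC ⟂ DF]
   → C = (28208532/5039597, 15975477/5039597)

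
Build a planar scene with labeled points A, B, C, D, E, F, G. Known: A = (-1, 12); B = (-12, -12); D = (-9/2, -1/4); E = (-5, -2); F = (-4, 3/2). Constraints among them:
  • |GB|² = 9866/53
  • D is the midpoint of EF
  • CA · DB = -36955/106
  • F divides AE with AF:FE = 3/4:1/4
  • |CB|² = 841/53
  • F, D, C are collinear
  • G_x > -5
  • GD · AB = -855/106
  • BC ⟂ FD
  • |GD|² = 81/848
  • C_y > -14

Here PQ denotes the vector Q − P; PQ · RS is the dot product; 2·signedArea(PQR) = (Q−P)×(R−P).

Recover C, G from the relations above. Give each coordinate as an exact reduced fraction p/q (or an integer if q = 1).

1. C_x = -433/53  [F, D, C are collinear ∩ BC ⟂ FD]
2. C_y = -694/53  [F, D, C are collinear ∩ BC ⟂ FD]
   → C = (-433/53, -694/53)
3. G_x = -243/53  [line 11·x + 24·y + 3369/53 = 0 ∩ |GB|² = 9866/53]
4. G_y = -29/53  [line 11·x + 24·y + 3369/53 = 0 ∩ |GB|² = 9866/53]
   → G = (-243/53, -29/53)

C = (-433/53, -694/53)
G = (-243/53, -29/53)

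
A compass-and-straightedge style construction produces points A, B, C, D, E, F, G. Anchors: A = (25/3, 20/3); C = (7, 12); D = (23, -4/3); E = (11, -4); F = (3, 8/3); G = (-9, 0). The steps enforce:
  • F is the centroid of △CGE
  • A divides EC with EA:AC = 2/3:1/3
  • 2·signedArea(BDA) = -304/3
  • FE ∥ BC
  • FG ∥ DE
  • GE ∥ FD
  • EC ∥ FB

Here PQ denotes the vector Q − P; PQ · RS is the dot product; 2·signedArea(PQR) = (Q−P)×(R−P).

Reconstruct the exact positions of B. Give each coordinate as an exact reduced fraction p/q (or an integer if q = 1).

B = (-1, 56/3)

1. B_x = -1  [FE ∥ BC ∩ EC ∥ FB]
2. B_y = 56/3  [FE ∥ BC ∩ EC ∥ FB]
   → B = (-1, 56/3)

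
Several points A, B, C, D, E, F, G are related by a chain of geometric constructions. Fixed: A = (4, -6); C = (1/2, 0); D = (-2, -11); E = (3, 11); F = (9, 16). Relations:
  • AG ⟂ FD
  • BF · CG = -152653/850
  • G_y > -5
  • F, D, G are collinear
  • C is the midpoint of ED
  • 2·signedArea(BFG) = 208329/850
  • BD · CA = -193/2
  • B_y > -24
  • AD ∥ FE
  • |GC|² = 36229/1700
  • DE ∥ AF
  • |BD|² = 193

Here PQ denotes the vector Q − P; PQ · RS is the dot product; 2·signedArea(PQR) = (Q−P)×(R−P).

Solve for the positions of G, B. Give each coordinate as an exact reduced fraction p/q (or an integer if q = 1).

B = (5, -23)
G = (511/850, -3923/850)

1. G_x = 511/850  [F, D, G are collinear ∩ AG ⟂ FD]
2. G_y = -3923/850  [F, D, G are collinear ∩ AG ⟂ FD]
   → G = (511/850, -3923/850)
3. B_x = 5  [BD · CA = -193/2 ∩ 2·signedArea(BFG) = 208329/850]
4. B_y = -23  [BD · CA = -193/2 ∩ 2·signedArea(BFG) = 208329/850]
   → B = (5, -23)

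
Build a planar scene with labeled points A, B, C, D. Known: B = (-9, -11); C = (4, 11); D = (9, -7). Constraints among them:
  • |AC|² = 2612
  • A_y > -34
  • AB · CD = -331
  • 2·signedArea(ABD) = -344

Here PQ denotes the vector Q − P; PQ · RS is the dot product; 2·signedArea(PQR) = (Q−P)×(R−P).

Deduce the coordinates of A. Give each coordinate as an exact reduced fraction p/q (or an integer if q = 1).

A = (-22, -33)

1. A_x = -22  [2·signedArea(ABD) = -344 ∩ AB · CD = -331]
2. A_y = -33  [2·signedArea(ABD) = -344 ∩ AB · CD = -331]
   → A = (-22, -33)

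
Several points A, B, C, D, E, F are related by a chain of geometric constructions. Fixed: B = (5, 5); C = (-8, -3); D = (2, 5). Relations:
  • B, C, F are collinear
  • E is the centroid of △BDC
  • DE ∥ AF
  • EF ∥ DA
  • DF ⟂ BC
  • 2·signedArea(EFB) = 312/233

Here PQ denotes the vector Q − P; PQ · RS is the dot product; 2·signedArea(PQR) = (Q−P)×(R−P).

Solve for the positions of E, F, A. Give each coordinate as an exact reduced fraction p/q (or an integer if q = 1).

1. E_x = -1/3  [E is the centroid of △BDC]
2. E_y = 7/3  [E is the centroid of △BDC]
   → E = (-1/3, 7/3)
3. F_x = 658/233  [B, C, F are collinear ∩ DF ⟂ BC]
4. F_y = 853/233  [B, C, F are collinear ∩ DF ⟂ BC]
   → F = (658/233, 853/233)
5. A_x = 3605/699  [DE ∥ AF ∩ EF ∥ DA]
6. A_y = 4423/699  [DE ∥ AF ∩ EF ∥ DA]
   → A = (3605/699, 4423/699)

A = (3605/699, 4423/699)
E = (-1/3, 7/3)
F = (658/233, 853/233)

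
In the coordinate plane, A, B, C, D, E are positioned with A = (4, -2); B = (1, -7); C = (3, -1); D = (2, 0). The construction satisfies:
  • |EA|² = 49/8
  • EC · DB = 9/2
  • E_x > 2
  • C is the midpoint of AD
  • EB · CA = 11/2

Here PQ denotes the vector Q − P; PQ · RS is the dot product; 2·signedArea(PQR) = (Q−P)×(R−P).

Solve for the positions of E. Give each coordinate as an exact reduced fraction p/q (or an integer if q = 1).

1. E_x = 9/4  [EC · DB = 9/2 ∩ EB · CA = 11/2]
2. E_y = -1/4  [EC · DB = 9/2 ∩ EB · CA = 11/2]
   → E = (9/4, -1/4)

E = (9/4, -1/4)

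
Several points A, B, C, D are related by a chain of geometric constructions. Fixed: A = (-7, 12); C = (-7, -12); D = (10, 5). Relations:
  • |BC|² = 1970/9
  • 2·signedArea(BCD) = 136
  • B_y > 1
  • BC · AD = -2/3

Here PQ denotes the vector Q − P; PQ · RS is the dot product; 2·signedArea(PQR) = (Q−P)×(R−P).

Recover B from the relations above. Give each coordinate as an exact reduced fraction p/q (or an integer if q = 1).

B = (-4/3, 5/3)

1. B_x = -4/3  [BC · AD = -2/3 ∩ 2·signedArea(BCD) = 136]
2. B_y = 5/3  [BC · AD = -2/3 ∩ 2·signedArea(BCD) = 136]
   → B = (-4/3, 5/3)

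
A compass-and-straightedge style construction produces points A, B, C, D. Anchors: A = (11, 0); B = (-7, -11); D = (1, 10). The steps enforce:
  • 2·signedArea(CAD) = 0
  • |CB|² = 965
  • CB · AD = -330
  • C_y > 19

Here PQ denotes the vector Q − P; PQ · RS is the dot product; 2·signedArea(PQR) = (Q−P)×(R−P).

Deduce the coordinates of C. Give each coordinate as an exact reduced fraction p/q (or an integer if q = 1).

C = (-9, 20)

1. C_x = -9  [2·signedArea(CAD) = 0 ∩ CB · AD = -330]
2. C_y = 20  [2·signedArea(CAD) = 0 ∩ CB · AD = -330]
   → C = (-9, 20)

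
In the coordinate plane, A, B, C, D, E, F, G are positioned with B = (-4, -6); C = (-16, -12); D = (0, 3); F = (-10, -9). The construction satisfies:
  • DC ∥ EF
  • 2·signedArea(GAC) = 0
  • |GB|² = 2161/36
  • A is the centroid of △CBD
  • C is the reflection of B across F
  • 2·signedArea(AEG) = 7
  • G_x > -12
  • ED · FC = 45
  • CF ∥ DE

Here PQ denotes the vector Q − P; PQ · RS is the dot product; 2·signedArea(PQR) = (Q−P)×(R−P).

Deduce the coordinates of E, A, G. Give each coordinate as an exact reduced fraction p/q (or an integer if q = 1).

1. E_x = 6  [DC ∥ EF ∩ CF ∥ DE]
2. E_y = 6  [DC ∥ EF ∩ CF ∥ DE]
   → E = (6, 6)
3. A_x = -20/3  [A is the centroid of △CBD]
4. A_y = -5  [A is the centroid of △CBD]
   → A = (-20/3, -5)
5. G_x = -34/3  [2·signedArea(GAC) = 0 ∩ 2·signedArea(AEG) = 7]
6. G_y = -17/2  [2·signedArea(GAC) = 0 ∩ 2·signedArea(AEG) = 7]
   → G = (-34/3, -17/2)

A = (-20/3, -5)
E = (6, 6)
G = (-34/3, -17/2)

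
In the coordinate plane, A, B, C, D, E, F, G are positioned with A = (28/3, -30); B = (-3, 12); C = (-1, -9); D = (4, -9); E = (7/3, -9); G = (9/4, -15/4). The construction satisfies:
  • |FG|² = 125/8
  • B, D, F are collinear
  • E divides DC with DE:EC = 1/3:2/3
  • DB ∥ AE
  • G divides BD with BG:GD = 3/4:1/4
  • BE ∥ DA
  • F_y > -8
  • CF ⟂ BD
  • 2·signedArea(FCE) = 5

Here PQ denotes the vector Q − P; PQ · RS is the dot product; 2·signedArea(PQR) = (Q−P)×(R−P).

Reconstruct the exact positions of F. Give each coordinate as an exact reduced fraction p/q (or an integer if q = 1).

F = (7/2, -15/2)

1. F_x = 7/2  [B, D, F are collinear ∩ CF ⟂ BD]
2. F_y = -15/2  [B, D, F are collinear ∩ CF ⟂ BD]
   → F = (7/2, -15/2)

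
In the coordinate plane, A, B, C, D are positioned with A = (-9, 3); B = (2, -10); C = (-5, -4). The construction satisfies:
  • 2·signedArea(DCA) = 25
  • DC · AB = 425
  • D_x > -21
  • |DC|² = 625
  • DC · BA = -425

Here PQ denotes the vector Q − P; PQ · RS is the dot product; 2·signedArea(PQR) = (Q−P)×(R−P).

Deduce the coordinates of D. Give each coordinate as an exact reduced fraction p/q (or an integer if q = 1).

1. D_x = -20  [DC · AB = 425 ∩ 2·signedArea(DCA) = 25]
2. D_y = 16  [DC · AB = 425 ∩ 2·signedArea(DCA) = 25]
   → D = (-20, 16)

D = (-20, 16)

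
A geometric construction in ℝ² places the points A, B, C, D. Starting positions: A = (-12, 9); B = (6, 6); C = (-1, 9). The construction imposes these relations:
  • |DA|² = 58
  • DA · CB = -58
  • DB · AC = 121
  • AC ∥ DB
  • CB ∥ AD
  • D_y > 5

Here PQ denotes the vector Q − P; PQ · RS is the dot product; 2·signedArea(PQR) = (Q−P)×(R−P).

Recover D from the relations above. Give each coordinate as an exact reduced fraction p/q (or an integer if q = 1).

1. D_x = -5  [AC ∥ DB ∩ CB ∥ AD]
2. D_y = 6  [AC ∥ DB ∩ CB ∥ AD]
   → D = (-5, 6)

D = (-5, 6)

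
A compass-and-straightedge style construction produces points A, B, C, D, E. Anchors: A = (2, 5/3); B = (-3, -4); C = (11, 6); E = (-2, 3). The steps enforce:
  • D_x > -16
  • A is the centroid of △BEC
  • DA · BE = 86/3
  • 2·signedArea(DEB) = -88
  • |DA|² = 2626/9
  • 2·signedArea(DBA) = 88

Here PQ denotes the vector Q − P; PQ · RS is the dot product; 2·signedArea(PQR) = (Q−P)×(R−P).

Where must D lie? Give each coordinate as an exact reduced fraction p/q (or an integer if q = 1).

1. D_x = -15  [DA · BE = 86/3 ∩ 2·signedArea(DBA) = 88]
2. D_y = 0  [DA · BE = 86/3 ∩ 2·signedArea(DBA) = 88]
   → D = (-15, 0)

D = (-15, 0)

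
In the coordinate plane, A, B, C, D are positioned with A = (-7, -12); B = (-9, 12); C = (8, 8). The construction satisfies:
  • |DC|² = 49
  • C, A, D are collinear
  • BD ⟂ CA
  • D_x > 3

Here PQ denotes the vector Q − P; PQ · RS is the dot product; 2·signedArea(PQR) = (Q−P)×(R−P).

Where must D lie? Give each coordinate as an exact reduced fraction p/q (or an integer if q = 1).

D = (19/5, 12/5)

1. D_x = 19/5  [C, A, D are collinear ∩ BD ⟂ CA]
2. D_y = 12/5  [C, A, D are collinear ∩ BD ⟂ CA]
   → D = (19/5, 12/5)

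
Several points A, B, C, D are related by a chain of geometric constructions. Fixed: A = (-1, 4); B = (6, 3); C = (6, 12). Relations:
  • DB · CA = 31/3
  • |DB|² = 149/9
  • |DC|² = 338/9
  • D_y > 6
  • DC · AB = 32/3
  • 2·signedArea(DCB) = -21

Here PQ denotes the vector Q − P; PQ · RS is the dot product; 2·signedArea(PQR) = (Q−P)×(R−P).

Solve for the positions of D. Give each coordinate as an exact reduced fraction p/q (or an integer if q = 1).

1. D_x = 11/3  [DB · CA = 31/3 ∩ 2·signedArea(DCB) = -21]
2. D_y = 19/3  [DB · CA = 31/3 ∩ 2·signedArea(DCB) = -21]
   → D = (11/3, 19/3)

D = (11/3, 19/3)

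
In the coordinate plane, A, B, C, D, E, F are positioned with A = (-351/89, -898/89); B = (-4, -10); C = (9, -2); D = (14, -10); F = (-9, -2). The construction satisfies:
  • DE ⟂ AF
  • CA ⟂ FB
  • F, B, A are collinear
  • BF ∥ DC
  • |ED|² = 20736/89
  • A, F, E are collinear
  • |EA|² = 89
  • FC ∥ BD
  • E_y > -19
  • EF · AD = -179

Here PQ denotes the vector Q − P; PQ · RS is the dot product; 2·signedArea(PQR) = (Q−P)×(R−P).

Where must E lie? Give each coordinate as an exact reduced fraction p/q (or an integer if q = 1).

1. E_x = 94/89  [A, F, E are collinear ∩ DE ⟂ AF]
2. E_y = -1610/89  [A, F, E are collinear ∩ DE ⟂ AF]
   → E = (94/89, -1610/89)

E = (94/89, -1610/89)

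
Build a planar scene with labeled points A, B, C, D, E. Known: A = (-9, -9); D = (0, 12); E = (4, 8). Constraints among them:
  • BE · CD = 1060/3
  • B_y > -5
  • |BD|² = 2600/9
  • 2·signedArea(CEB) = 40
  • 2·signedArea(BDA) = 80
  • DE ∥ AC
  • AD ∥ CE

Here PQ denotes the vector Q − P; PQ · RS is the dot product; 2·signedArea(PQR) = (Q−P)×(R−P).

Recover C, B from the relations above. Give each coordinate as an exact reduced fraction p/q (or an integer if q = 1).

1. C_x = -5  [AD ∥ CE ∩ DE ∥ AC]
2. C_y = -13  [AD ∥ CE ∩ DE ∥ AC]
   → C = (-5, -13)
3. B_x = -10/3  [2·signedArea(BDA) = 80 ∩ BE · CD = 1060/3]
4. B_y = -14/3  [2·signedArea(BDA) = 80 ∩ BE · CD = 1060/3]
   → B = (-10/3, -14/3)

B = (-10/3, -14/3)
C = (-5, -13)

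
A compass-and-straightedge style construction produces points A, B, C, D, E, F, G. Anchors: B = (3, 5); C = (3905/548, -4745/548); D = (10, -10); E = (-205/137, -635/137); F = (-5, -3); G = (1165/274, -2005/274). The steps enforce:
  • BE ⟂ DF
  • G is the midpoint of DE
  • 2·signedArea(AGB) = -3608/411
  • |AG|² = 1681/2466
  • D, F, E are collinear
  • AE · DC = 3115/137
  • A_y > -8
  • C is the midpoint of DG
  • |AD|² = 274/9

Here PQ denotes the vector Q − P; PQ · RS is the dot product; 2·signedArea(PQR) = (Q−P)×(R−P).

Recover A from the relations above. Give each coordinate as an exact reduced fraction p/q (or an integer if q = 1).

1. A_x = 5  [2·signedArea(AGB) = -3608/411 ∩ AE · DC = 3115/137]
2. A_y = -23/3  [2·signedArea(AGB) = -3608/411 ∩ AE · DC = 3115/137]
   → A = (5, -23/3)

A = (5, -23/3)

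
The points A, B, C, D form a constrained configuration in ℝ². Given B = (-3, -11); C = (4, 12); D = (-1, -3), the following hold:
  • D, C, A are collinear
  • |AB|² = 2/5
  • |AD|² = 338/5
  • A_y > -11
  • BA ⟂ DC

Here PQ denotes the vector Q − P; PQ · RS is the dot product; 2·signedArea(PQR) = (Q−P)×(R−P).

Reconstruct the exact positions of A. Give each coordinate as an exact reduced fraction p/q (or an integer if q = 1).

A = (-18/5, -54/5)

1. A_x = -18/5  [D, C, A are collinear ∩ BA ⟂ DC]
2. A_y = -54/5  [D, C, A are collinear ∩ BA ⟂ DC]
   → A = (-18/5, -54/5)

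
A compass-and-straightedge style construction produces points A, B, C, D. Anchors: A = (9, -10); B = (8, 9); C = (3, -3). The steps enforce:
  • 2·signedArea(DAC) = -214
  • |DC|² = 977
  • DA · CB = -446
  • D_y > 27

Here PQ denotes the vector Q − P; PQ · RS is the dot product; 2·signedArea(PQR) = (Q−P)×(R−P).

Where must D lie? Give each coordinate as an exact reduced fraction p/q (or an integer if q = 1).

1. D_x = 7  [2·signedArea(DAC) = -214 ∩ DA · CB = -446]
2. D_y = 28  [2·signedArea(DAC) = -214 ∩ DA · CB = -446]
   → D = (7, 28)

D = (7, 28)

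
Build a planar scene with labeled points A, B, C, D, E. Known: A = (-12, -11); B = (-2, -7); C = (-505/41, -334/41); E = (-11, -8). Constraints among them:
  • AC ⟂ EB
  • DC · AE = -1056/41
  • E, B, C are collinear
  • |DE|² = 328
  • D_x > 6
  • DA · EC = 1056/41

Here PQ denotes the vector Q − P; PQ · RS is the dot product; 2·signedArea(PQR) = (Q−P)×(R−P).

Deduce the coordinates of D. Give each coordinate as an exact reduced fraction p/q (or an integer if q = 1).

D = (7, -6)

1. D_x = 7  [DC · AE = -1056/41 ∩ DA · EC = 1056/41]
2. D_y = -6  [DC · AE = -1056/41 ∩ DA · EC = 1056/41]
   → D = (7, -6)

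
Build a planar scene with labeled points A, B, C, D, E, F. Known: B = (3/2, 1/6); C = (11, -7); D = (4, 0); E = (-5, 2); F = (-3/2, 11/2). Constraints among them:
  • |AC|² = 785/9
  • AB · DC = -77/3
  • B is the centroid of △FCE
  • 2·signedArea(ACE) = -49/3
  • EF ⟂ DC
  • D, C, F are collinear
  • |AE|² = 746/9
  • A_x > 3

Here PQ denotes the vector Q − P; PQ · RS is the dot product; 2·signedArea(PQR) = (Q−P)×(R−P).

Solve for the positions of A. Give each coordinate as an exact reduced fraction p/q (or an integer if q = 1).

A = (10/3, -5/3)

1. A_x = 10/3  [2·signedArea(ACE) = -49/3 ∩ AB · DC = -77/3]
2. A_y = -5/3  [2·signedArea(ACE) = -49/3 ∩ AB · DC = -77/3]
   → A = (10/3, -5/3)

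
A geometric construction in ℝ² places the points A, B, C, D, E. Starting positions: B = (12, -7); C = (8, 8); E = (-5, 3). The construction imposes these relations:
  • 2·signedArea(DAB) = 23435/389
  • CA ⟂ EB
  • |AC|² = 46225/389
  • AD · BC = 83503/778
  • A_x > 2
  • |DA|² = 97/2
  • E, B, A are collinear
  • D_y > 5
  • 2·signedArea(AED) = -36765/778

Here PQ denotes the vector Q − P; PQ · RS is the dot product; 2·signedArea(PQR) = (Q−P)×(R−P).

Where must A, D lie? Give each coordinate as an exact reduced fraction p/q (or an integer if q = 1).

1. A_x = 962/389  [E, B, A are collinear ∩ CA ⟂ EB]
2. A_y = -543/389  [E, B, A are collinear ∩ CA ⟂ EB]
   → A = (962/389, -543/389)
3. D_x = 3/2  [2·signedArea(DAB) = 23435/389 ∩ AD · BC = 83503/778]
4. D_y = 11/2  [2·signedArea(DAB) = 23435/389 ∩ AD · BC = 83503/778]
   → D = (3/2, 11/2)

A = (962/389, -543/389)
D = (3/2, 11/2)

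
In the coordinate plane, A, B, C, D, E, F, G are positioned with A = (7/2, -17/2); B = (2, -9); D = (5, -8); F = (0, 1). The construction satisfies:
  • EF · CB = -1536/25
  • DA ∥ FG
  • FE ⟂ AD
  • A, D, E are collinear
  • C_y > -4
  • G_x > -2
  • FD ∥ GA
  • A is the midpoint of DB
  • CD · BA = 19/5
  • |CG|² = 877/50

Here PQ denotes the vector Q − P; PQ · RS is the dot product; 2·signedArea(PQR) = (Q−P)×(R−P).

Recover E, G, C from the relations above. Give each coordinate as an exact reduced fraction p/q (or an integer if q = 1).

1. E_x = 16/5  [A, D, E are collinear ∩ FE ⟂ AD]
2. E_y = -43/5  [A, D, E are collinear ∩ FE ⟂ AD]
   → E = (16/5, -43/5)
3. G_x = -3/2  [FD ∥ GA ∩ DA ∥ FG]
4. G_y = 1/2  [FD ∥ GA ∩ DA ∥ FG]
   → G = (-3/2, 1/2)
5. C_x = 4/5  [CD · BA = 19/5 ∩ EF · CB = -1536/25]
6. C_y = -3  [CD · BA = 19/5 ∩ EF · CB = -1536/25]
   → C = (4/5, -3)

C = (4/5, -3)
E = (16/5, -43/5)
G = (-3/2, 1/2)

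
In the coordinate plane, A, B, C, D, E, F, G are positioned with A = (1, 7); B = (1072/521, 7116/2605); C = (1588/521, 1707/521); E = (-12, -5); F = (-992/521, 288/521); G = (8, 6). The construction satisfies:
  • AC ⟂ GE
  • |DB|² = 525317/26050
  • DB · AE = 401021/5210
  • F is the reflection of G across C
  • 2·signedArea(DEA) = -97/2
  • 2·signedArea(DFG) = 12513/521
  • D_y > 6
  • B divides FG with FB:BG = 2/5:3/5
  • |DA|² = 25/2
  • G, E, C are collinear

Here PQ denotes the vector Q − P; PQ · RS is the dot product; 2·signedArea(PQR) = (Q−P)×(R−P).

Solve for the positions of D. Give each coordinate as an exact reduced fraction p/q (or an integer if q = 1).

D = (9/2, 13/2)

1. D_x = 9/2  [2·signedArea(DEA) = -97/2 ∩ 2·signedArea(DFG) = 12513/521]
2. D_y = 13/2  [2·signedArea(DEA) = -97/2 ∩ 2·signedArea(DFG) = 12513/521]
   → D = (9/2, 13/2)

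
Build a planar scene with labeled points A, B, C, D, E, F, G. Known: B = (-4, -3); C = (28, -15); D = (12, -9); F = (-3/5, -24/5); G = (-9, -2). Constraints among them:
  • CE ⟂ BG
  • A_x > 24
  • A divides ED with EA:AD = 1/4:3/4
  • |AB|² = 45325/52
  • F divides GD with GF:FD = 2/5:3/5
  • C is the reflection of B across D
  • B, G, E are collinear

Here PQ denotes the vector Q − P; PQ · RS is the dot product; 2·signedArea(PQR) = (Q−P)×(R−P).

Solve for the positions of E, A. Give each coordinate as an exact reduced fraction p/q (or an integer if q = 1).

1. E_x = 378/13  [B, G, E are collinear ∩ CE ⟂ BG]
2. E_y = -125/13  [B, G, E are collinear ∩ CE ⟂ BG]
   → E = (378/13, -125/13)
3. A_x = 645/26  [A divides ED with EA:AD = 1/4:3/4]
4. A_y = -123/13  [A divides ED with EA:AD = 1/4:3/4]
   → A = (645/26, -123/13)

A = (645/26, -123/13)
E = (378/13, -125/13)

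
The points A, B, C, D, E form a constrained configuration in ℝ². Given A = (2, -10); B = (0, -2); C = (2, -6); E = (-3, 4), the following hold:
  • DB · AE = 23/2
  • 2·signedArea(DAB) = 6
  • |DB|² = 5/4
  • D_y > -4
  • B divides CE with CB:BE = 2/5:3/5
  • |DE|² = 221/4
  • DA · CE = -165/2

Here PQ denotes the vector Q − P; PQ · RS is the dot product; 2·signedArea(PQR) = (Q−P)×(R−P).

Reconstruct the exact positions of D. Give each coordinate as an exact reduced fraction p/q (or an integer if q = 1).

1. D_x = -1/2  [DA · CE = -165/2 ∩ 2·signedArea(DAB) = 6]
2. D_y = -3  [DA · CE = -165/2 ∩ 2·signedArea(DAB) = 6]
   → D = (-1/2, -3)

D = (-1/2, -3)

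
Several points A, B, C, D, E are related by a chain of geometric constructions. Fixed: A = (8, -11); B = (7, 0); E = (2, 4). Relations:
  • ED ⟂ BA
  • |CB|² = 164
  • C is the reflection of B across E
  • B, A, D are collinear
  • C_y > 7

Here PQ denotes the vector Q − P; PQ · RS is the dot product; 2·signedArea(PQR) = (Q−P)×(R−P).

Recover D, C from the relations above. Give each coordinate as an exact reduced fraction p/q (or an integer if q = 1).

C = (-3, 8)
D = (805/122, 539/122)

1. D_x = 805/122  [B, A, D are collinear ∩ ED ⟂ BA]
2. D_y = 539/122  [B, A, D are collinear ∩ ED ⟂ BA]
   → D = (805/122, 539/122)
3. C_x = -3  [C is the reflection of B across E]
4. C_y = 8  [C is the reflection of B across E]
   → C = (-3, 8)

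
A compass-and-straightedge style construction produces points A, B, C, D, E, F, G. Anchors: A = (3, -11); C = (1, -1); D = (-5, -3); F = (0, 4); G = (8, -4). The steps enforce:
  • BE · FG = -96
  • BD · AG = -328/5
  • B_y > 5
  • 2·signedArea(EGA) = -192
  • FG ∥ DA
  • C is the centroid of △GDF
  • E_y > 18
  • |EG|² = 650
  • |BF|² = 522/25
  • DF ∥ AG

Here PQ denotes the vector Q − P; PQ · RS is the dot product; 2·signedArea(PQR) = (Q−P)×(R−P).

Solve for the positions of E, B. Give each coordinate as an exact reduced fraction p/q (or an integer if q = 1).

1. E_x = -3  [line 7·x + -5·y + 116 = 0 ∩ |EG|² = 650]
2. E_y = 19  [line 7·x + -5·y + 116 = 0 ∩ |EG|² = 650]
   → E = (-3, 19)
3. B_x = -21/5  [BD · AG = -328/5 ∩ BE · FG = -96]
4. B_y = 29/5  [BD · AG = -328/5 ∩ BE · FG = -96]
   → B = (-21/5, 29/5)

B = (-21/5, 29/5)
E = (-3, 19)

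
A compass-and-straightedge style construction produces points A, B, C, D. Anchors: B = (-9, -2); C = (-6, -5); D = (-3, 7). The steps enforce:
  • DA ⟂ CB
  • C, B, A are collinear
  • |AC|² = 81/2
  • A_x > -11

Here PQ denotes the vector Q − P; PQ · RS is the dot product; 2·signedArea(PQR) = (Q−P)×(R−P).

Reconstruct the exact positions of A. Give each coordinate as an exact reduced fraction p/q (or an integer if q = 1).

1. A_x = -21/2  [C, B, A are collinear ∩ DA ⟂ CB]
2. A_y = -1/2  [C, B, A are collinear ∩ DA ⟂ CB]
   → A = (-21/2, -1/2)

A = (-21/2, -1/2)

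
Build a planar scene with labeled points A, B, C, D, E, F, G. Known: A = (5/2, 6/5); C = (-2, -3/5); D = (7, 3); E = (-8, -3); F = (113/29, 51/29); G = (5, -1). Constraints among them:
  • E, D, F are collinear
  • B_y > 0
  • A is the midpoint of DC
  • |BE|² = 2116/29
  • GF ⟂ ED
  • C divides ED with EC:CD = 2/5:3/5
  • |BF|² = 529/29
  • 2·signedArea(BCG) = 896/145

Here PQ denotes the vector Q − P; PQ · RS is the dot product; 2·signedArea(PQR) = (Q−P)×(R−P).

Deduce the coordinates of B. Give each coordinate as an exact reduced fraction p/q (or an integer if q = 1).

1. B_x = -2/29  [line 2/5·x + 7·y + -171/145 = 0 ∩ |BF|² = 529/29]
2. B_y = 5/29  [line 2/5·x + 7·y + -171/145 = 0 ∩ |BF|² = 529/29]
   → B = (-2/29, 5/29)

B = (-2/29, 5/29)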